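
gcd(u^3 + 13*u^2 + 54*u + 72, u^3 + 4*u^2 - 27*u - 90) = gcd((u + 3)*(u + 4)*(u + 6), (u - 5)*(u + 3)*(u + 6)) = u^2 + 9*u + 18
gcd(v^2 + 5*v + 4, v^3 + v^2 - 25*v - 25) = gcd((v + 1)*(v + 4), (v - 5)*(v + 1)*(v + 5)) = v + 1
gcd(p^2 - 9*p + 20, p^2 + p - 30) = p - 5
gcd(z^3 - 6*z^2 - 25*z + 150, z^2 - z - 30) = z^2 - z - 30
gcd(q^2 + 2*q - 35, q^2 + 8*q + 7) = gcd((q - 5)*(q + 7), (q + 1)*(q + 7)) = q + 7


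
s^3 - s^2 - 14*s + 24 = (s - 3)*(s - 2)*(s + 4)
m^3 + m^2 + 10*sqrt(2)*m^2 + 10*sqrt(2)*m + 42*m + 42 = (m + 1)*(m + 3*sqrt(2))*(m + 7*sqrt(2))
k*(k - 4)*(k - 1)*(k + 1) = k^4 - 4*k^3 - k^2 + 4*k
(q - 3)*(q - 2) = q^2 - 5*q + 6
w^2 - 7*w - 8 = (w - 8)*(w + 1)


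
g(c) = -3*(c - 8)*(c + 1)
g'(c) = 21 - 6*c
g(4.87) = 55.12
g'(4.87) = -8.22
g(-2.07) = -32.32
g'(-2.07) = 33.42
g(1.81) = 52.18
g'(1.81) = 10.14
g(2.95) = 59.84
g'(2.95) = 3.30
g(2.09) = 54.79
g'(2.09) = 8.46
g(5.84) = 44.32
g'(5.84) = -14.04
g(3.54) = 60.75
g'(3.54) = -0.24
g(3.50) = 60.75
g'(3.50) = 0.00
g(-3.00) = -66.00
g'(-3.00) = 39.00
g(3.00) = 60.00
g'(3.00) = 3.00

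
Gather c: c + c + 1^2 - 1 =2*c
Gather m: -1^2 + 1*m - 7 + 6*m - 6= 7*m - 14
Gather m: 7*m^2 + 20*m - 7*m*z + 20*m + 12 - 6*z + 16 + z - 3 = 7*m^2 + m*(40 - 7*z) - 5*z + 25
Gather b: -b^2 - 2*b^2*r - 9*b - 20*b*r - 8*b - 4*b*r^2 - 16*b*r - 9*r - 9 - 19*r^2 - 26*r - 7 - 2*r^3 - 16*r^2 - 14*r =b^2*(-2*r - 1) + b*(-4*r^2 - 36*r - 17) - 2*r^3 - 35*r^2 - 49*r - 16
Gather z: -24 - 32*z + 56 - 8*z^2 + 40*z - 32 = -8*z^2 + 8*z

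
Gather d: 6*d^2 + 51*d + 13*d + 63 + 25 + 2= 6*d^2 + 64*d + 90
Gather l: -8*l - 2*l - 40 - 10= -10*l - 50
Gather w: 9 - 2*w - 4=5 - 2*w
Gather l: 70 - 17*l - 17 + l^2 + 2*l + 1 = l^2 - 15*l + 54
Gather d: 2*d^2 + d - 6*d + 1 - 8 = 2*d^2 - 5*d - 7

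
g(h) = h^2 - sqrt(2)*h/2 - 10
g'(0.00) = -0.71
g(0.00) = -10.00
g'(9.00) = 17.29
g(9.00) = 64.64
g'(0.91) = 1.11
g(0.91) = -9.82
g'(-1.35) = -3.41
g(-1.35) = -7.22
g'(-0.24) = -1.19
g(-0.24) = -9.77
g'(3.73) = 6.75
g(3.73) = 1.28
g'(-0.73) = -2.17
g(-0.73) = -8.95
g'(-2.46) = -5.63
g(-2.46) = -2.21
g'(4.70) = 8.69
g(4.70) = 8.77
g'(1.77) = 2.83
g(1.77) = -8.12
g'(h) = 2*h - sqrt(2)/2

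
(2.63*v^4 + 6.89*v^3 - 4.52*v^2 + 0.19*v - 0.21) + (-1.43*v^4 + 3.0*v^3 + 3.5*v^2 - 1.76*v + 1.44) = 1.2*v^4 + 9.89*v^3 - 1.02*v^2 - 1.57*v + 1.23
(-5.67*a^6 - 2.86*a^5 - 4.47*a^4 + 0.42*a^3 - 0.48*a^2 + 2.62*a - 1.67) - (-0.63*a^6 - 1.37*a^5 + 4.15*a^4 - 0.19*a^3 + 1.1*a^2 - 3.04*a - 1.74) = -5.04*a^6 - 1.49*a^5 - 8.62*a^4 + 0.61*a^3 - 1.58*a^2 + 5.66*a + 0.0700000000000001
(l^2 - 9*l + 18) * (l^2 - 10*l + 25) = l^4 - 19*l^3 + 133*l^2 - 405*l + 450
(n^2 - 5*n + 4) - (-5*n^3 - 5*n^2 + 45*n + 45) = 5*n^3 + 6*n^2 - 50*n - 41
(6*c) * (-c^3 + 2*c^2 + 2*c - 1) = -6*c^4 + 12*c^3 + 12*c^2 - 6*c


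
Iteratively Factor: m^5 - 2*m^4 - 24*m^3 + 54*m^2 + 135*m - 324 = (m - 3)*(m^4 + m^3 - 21*m^2 - 9*m + 108) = (m - 3)^2*(m^3 + 4*m^2 - 9*m - 36) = (m - 3)^3*(m^2 + 7*m + 12) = (m - 3)^3*(m + 4)*(m + 3)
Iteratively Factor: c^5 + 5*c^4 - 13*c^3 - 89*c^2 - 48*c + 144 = (c - 4)*(c^4 + 9*c^3 + 23*c^2 + 3*c - 36) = (c - 4)*(c + 4)*(c^3 + 5*c^2 + 3*c - 9) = (c - 4)*(c - 1)*(c + 4)*(c^2 + 6*c + 9) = (c - 4)*(c - 1)*(c + 3)*(c + 4)*(c + 3)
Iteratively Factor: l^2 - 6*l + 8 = (l - 2)*(l - 4)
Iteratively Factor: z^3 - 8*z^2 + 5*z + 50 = (z - 5)*(z^2 - 3*z - 10) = (z - 5)*(z + 2)*(z - 5)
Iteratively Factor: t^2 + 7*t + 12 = (t + 3)*(t + 4)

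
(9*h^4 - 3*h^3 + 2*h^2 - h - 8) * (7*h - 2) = 63*h^5 - 39*h^4 + 20*h^3 - 11*h^2 - 54*h + 16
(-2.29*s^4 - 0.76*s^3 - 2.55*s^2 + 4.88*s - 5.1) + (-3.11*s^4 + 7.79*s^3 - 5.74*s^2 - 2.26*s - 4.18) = -5.4*s^4 + 7.03*s^3 - 8.29*s^2 + 2.62*s - 9.28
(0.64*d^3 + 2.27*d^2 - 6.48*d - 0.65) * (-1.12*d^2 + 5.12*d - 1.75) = -0.7168*d^5 + 0.7344*d^4 + 17.76*d^3 - 36.4221*d^2 + 8.012*d + 1.1375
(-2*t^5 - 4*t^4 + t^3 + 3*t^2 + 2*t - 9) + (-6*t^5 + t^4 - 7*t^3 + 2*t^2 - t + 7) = -8*t^5 - 3*t^4 - 6*t^3 + 5*t^2 + t - 2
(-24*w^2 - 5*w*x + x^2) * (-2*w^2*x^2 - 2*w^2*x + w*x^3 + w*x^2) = 48*w^4*x^2 + 48*w^4*x - 14*w^3*x^3 - 14*w^3*x^2 - 7*w^2*x^4 - 7*w^2*x^3 + w*x^5 + w*x^4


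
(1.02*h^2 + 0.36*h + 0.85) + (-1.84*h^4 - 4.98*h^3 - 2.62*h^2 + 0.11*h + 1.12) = -1.84*h^4 - 4.98*h^3 - 1.6*h^2 + 0.47*h + 1.97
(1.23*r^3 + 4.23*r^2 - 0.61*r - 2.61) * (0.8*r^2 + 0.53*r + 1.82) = 0.984*r^5 + 4.0359*r^4 + 3.9925*r^3 + 5.2873*r^2 - 2.4935*r - 4.7502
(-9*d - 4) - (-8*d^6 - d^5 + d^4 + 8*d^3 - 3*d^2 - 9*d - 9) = 8*d^6 + d^5 - d^4 - 8*d^3 + 3*d^2 + 5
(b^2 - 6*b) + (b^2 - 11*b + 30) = 2*b^2 - 17*b + 30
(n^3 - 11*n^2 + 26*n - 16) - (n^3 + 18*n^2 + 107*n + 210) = -29*n^2 - 81*n - 226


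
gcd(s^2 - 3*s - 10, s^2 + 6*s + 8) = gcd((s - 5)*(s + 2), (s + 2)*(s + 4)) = s + 2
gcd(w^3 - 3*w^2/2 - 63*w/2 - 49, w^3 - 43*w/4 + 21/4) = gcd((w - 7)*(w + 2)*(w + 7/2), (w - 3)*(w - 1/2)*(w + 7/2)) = w + 7/2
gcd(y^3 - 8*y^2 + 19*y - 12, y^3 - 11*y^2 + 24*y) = y - 3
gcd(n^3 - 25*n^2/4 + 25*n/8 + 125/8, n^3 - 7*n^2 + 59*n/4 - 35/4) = n - 5/2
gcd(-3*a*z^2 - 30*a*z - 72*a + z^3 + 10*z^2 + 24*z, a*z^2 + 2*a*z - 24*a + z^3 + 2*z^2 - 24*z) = z + 6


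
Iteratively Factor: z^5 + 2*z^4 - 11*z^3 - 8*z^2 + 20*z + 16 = (z - 2)*(z^4 + 4*z^3 - 3*z^2 - 14*z - 8) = (z - 2)^2*(z^3 + 6*z^2 + 9*z + 4) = (z - 2)^2*(z + 1)*(z^2 + 5*z + 4) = (z - 2)^2*(z + 1)^2*(z + 4)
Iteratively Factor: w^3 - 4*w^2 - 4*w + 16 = (w - 2)*(w^2 - 2*w - 8) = (w - 4)*(w - 2)*(w + 2)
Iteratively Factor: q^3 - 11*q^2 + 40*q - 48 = (q - 4)*(q^2 - 7*q + 12) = (q - 4)*(q - 3)*(q - 4)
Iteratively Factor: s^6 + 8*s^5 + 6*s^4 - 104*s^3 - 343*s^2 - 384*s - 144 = (s + 4)*(s^5 + 4*s^4 - 10*s^3 - 64*s^2 - 87*s - 36) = (s + 3)*(s + 4)*(s^4 + s^3 - 13*s^2 - 25*s - 12) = (s - 4)*(s + 3)*(s + 4)*(s^3 + 5*s^2 + 7*s + 3) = (s - 4)*(s + 3)^2*(s + 4)*(s^2 + 2*s + 1) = (s - 4)*(s + 1)*(s + 3)^2*(s + 4)*(s + 1)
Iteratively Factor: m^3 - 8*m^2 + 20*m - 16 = (m - 2)*(m^2 - 6*m + 8) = (m - 4)*(m - 2)*(m - 2)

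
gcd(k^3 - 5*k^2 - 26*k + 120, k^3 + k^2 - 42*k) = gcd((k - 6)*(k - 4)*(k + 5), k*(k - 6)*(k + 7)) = k - 6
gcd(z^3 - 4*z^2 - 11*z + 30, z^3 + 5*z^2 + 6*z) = z + 3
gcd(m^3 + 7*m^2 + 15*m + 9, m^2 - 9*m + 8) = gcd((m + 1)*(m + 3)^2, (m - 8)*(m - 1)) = 1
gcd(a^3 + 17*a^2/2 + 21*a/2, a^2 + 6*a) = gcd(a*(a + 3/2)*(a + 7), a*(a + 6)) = a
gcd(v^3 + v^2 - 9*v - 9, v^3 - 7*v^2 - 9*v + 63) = v^2 - 9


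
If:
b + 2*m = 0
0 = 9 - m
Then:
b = -18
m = 9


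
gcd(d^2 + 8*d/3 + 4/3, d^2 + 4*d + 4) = d + 2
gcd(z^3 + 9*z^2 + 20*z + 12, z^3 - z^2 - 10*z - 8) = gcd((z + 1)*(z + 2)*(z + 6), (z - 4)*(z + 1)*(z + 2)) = z^2 + 3*z + 2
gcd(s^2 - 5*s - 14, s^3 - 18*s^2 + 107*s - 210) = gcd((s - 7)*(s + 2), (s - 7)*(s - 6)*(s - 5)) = s - 7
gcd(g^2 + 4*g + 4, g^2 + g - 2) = g + 2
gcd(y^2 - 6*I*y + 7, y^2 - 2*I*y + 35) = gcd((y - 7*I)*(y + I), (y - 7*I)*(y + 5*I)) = y - 7*I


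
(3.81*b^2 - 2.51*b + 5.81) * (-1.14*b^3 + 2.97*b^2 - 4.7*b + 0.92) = -4.3434*b^5 + 14.1771*b^4 - 31.9851*b^3 + 32.5579*b^2 - 29.6162*b + 5.3452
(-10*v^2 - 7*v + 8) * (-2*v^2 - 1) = 20*v^4 + 14*v^3 - 6*v^2 + 7*v - 8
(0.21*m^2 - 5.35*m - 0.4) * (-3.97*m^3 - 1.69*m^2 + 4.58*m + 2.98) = -0.8337*m^5 + 20.8846*m^4 + 11.5913*m^3 - 23.2012*m^2 - 17.775*m - 1.192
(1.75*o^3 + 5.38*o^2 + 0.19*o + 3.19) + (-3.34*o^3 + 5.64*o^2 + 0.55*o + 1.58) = -1.59*o^3 + 11.02*o^2 + 0.74*o + 4.77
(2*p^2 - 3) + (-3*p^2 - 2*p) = -p^2 - 2*p - 3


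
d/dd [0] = 0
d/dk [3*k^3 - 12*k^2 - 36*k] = 9*k^2 - 24*k - 36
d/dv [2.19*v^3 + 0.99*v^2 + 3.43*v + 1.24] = 6.57*v^2 + 1.98*v + 3.43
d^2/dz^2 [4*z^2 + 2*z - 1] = 8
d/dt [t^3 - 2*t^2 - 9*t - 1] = 3*t^2 - 4*t - 9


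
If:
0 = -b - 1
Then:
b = -1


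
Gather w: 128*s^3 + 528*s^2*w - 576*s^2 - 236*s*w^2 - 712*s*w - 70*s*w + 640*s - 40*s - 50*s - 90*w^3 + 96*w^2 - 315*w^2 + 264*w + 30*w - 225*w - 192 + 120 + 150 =128*s^3 - 576*s^2 + 550*s - 90*w^3 + w^2*(-236*s - 219) + w*(528*s^2 - 782*s + 69) + 78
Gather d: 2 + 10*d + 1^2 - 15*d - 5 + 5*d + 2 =0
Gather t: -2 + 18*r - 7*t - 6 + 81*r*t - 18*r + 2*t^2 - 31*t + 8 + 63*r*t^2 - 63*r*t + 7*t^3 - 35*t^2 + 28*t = 7*t^3 + t^2*(63*r - 33) + t*(18*r - 10)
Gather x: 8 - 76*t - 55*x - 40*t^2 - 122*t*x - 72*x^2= -40*t^2 - 76*t - 72*x^2 + x*(-122*t - 55) + 8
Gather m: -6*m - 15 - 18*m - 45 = -24*m - 60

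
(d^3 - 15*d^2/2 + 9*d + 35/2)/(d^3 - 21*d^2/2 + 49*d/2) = (d^2 - 4*d - 5)/(d*(d - 7))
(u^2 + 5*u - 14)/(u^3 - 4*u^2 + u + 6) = (u + 7)/(u^2 - 2*u - 3)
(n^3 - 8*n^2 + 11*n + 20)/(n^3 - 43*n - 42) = (n^2 - 9*n + 20)/(n^2 - n - 42)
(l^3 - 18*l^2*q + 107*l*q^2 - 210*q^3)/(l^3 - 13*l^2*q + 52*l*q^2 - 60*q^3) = (-l + 7*q)/(-l + 2*q)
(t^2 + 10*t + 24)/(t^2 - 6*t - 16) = (t^2 + 10*t + 24)/(t^2 - 6*t - 16)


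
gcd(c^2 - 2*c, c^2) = c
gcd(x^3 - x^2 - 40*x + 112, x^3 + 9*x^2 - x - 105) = x + 7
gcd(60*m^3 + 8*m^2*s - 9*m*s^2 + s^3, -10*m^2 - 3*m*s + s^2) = -10*m^2 - 3*m*s + s^2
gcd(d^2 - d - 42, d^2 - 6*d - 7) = d - 7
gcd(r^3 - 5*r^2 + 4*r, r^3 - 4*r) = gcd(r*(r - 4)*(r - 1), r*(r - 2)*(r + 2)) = r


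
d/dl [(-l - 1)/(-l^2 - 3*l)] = (l*(l + 3) - (l + 1)*(2*l + 3))/(l^2*(l + 3)^2)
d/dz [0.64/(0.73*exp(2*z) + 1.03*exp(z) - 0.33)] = (-0.9344*exp(z) - 0.6592)*exp(z)/(0.73*exp(2*z) + 1.03*exp(z) - 0.33)^2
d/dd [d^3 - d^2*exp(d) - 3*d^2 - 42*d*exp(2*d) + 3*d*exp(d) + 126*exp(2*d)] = -d^2*exp(d) + 3*d^2 - 84*d*exp(2*d) + d*exp(d) - 6*d + 210*exp(2*d) + 3*exp(d)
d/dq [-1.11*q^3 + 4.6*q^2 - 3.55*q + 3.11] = -3.33*q^2 + 9.2*q - 3.55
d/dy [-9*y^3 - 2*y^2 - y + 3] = -27*y^2 - 4*y - 1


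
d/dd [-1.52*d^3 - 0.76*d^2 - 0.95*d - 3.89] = -4.56*d^2 - 1.52*d - 0.95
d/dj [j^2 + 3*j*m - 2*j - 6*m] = 2*j + 3*m - 2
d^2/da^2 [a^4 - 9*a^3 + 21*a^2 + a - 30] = 12*a^2 - 54*a + 42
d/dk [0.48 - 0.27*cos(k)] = 0.27*sin(k)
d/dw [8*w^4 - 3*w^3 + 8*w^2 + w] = 32*w^3 - 9*w^2 + 16*w + 1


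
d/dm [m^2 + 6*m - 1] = 2*m + 6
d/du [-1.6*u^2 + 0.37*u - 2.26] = 0.37 - 3.2*u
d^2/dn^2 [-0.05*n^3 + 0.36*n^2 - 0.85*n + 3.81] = 0.72 - 0.3*n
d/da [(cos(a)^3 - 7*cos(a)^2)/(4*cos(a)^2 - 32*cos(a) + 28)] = (2 - cos(a))*sin(a)*cos(a)/(4*(cos(a) - 1)^2)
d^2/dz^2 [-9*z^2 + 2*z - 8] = -18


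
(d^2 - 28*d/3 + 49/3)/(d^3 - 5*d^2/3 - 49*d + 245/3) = (3*d - 7)/(3*d^2 + 16*d - 35)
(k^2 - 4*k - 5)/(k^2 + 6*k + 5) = (k - 5)/(k + 5)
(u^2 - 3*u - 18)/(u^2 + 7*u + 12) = (u - 6)/(u + 4)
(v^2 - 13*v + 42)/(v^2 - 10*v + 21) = (v - 6)/(v - 3)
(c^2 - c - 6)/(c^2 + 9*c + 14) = (c - 3)/(c + 7)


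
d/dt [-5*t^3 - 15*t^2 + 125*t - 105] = -15*t^2 - 30*t + 125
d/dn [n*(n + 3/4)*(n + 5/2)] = 3*n^2 + 13*n/2 + 15/8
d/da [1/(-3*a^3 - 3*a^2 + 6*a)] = (3*a^2 + 2*a - 2)/(3*a^2*(a^2 + a - 2)^2)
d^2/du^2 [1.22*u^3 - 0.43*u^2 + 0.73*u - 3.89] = 7.32*u - 0.86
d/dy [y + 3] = 1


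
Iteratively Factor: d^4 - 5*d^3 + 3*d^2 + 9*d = (d)*(d^3 - 5*d^2 + 3*d + 9) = d*(d - 3)*(d^2 - 2*d - 3) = d*(d - 3)^2*(d + 1)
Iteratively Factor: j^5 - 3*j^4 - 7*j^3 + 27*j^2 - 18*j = (j + 3)*(j^4 - 6*j^3 + 11*j^2 - 6*j) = (j - 2)*(j + 3)*(j^3 - 4*j^2 + 3*j) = (j - 2)*(j - 1)*(j + 3)*(j^2 - 3*j) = (j - 3)*(j - 2)*(j - 1)*(j + 3)*(j)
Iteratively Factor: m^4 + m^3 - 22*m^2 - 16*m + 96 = (m + 3)*(m^3 - 2*m^2 - 16*m + 32) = (m + 3)*(m + 4)*(m^2 - 6*m + 8) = (m - 2)*(m + 3)*(m + 4)*(m - 4)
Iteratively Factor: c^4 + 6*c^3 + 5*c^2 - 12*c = (c)*(c^3 + 6*c^2 + 5*c - 12) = c*(c - 1)*(c^2 + 7*c + 12) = c*(c - 1)*(c + 4)*(c + 3)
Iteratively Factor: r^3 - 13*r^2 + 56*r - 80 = (r - 4)*(r^2 - 9*r + 20) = (r - 5)*(r - 4)*(r - 4)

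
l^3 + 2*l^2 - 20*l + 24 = (l - 2)^2*(l + 6)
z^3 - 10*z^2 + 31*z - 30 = (z - 5)*(z - 3)*(z - 2)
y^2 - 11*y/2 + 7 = (y - 7/2)*(y - 2)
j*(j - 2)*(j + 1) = j^3 - j^2 - 2*j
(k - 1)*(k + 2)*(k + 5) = k^3 + 6*k^2 + 3*k - 10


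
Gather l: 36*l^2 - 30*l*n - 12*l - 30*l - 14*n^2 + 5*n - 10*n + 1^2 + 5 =36*l^2 + l*(-30*n - 42) - 14*n^2 - 5*n + 6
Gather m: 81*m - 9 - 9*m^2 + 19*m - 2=-9*m^2 + 100*m - 11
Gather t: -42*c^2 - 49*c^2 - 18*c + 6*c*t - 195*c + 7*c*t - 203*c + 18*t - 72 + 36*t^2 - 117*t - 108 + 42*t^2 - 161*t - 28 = -91*c^2 - 416*c + 78*t^2 + t*(13*c - 260) - 208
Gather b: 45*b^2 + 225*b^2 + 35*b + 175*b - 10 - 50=270*b^2 + 210*b - 60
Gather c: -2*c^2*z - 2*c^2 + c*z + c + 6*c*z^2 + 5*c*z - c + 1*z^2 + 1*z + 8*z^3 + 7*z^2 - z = c^2*(-2*z - 2) + c*(6*z^2 + 6*z) + 8*z^3 + 8*z^2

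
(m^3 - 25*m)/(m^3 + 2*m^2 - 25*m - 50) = m/(m + 2)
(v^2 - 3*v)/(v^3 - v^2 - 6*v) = 1/(v + 2)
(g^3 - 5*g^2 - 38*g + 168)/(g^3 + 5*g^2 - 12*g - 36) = (g^2 - 11*g + 28)/(g^2 - g - 6)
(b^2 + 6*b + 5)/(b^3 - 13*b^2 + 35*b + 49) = (b + 5)/(b^2 - 14*b + 49)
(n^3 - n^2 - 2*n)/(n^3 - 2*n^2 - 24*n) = (-n^2 + n + 2)/(-n^2 + 2*n + 24)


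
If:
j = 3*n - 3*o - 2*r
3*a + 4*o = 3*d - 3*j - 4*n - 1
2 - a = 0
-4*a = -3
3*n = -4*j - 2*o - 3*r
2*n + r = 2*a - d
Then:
No Solution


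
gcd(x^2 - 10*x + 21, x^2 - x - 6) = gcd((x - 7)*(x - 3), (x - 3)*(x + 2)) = x - 3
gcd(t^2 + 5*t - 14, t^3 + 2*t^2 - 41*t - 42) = t + 7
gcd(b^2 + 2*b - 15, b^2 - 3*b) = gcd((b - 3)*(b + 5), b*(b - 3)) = b - 3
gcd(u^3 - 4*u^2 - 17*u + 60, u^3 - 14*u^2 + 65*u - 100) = u - 5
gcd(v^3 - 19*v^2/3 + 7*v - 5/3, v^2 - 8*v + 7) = v - 1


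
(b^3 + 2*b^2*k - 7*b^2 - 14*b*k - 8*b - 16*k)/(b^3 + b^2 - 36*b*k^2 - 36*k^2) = (b^2 + 2*b*k - 8*b - 16*k)/(b^2 - 36*k^2)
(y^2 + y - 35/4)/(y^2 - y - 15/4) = (2*y + 7)/(2*y + 3)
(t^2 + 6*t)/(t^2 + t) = (t + 6)/(t + 1)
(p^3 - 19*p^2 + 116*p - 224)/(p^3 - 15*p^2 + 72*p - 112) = (p - 8)/(p - 4)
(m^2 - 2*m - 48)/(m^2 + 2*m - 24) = (m - 8)/(m - 4)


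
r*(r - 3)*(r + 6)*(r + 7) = r^4 + 10*r^3 + 3*r^2 - 126*r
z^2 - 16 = (z - 4)*(z + 4)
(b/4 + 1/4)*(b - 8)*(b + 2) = b^3/4 - 5*b^2/4 - 11*b/2 - 4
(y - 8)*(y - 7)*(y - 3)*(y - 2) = y^4 - 20*y^3 + 137*y^2 - 370*y + 336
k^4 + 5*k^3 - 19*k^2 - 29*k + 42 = (k - 3)*(k - 1)*(k + 2)*(k + 7)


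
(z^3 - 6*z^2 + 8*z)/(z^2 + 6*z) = (z^2 - 6*z + 8)/(z + 6)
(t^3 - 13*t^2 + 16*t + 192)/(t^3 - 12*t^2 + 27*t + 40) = (t^2 - 5*t - 24)/(t^2 - 4*t - 5)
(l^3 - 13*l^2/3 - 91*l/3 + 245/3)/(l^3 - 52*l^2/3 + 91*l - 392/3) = (l + 5)/(l - 8)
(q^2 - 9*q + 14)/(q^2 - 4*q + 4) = (q - 7)/(q - 2)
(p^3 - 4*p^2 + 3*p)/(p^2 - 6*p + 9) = p*(p - 1)/(p - 3)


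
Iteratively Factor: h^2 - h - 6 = (h - 3)*(h + 2)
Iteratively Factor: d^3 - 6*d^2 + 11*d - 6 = (d - 3)*(d^2 - 3*d + 2) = (d - 3)*(d - 1)*(d - 2)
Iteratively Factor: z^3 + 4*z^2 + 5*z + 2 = (z + 1)*(z^2 + 3*z + 2) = (z + 1)^2*(z + 2)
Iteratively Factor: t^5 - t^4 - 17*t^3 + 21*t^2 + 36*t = (t - 3)*(t^4 + 2*t^3 - 11*t^2 - 12*t) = (t - 3)*(t + 1)*(t^3 + t^2 - 12*t) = t*(t - 3)*(t + 1)*(t^2 + t - 12) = t*(t - 3)*(t + 1)*(t + 4)*(t - 3)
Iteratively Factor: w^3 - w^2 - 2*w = (w)*(w^2 - w - 2) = w*(w + 1)*(w - 2)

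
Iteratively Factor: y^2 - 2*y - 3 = (y - 3)*(y + 1)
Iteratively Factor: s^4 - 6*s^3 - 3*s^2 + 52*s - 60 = (s - 2)*(s^3 - 4*s^2 - 11*s + 30) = (s - 2)^2*(s^2 - 2*s - 15) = (s - 2)^2*(s + 3)*(s - 5)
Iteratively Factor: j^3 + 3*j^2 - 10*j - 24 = (j + 2)*(j^2 + j - 12) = (j - 3)*(j + 2)*(j + 4)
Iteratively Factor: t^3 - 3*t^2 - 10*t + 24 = (t + 3)*(t^2 - 6*t + 8) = (t - 2)*(t + 3)*(t - 4)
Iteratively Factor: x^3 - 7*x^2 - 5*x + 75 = (x + 3)*(x^2 - 10*x + 25) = (x - 5)*(x + 3)*(x - 5)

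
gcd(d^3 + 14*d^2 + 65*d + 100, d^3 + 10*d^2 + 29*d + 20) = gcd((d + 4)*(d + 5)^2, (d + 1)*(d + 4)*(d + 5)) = d^2 + 9*d + 20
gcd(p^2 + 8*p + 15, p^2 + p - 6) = p + 3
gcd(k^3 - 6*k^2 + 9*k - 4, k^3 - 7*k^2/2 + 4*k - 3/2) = k^2 - 2*k + 1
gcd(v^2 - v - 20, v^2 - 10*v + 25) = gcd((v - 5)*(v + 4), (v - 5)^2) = v - 5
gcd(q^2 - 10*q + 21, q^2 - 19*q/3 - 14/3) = q - 7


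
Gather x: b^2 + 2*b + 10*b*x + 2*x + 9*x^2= b^2 + 2*b + 9*x^2 + x*(10*b + 2)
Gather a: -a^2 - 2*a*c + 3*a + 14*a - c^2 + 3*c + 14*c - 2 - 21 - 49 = -a^2 + a*(17 - 2*c) - c^2 + 17*c - 72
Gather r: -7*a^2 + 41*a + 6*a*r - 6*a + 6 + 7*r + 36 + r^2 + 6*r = -7*a^2 + 35*a + r^2 + r*(6*a + 13) + 42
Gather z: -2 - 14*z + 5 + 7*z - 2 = 1 - 7*z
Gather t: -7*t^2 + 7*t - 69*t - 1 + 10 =-7*t^2 - 62*t + 9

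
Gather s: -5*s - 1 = -5*s - 1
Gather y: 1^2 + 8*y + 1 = 8*y + 2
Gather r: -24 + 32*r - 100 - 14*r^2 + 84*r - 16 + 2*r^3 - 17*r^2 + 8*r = 2*r^3 - 31*r^2 + 124*r - 140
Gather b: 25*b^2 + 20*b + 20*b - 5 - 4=25*b^2 + 40*b - 9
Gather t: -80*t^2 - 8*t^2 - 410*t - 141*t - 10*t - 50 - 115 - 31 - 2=-88*t^2 - 561*t - 198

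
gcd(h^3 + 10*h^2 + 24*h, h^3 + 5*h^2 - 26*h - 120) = h^2 + 10*h + 24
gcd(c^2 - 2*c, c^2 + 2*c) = c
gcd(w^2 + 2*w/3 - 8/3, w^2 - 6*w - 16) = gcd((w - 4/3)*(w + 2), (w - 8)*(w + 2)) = w + 2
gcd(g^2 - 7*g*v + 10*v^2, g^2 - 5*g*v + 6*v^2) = -g + 2*v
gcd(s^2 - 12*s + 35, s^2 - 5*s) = s - 5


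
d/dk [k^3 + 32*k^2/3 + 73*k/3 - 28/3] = 3*k^2 + 64*k/3 + 73/3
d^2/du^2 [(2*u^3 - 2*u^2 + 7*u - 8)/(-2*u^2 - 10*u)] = (-67*u^3 + 24*u^2 + 120*u + 200)/(u^3*(u^3 + 15*u^2 + 75*u + 125))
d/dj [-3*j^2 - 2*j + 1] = -6*j - 2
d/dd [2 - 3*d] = -3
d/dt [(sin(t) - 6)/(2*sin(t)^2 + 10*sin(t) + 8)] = (12*sin(t) + cos(t)^2 + 33)*cos(t)/(2*(sin(t)^2 + 5*sin(t) + 4)^2)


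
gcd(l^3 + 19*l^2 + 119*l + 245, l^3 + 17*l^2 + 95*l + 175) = l^2 + 12*l + 35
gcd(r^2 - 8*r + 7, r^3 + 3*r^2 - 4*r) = r - 1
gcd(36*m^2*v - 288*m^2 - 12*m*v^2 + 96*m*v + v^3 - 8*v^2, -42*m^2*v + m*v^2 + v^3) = -6*m + v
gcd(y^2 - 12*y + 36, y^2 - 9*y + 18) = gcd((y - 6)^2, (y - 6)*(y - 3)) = y - 6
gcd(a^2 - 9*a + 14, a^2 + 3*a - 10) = a - 2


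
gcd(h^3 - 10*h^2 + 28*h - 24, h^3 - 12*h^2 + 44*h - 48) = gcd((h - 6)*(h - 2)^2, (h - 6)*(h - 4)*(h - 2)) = h^2 - 8*h + 12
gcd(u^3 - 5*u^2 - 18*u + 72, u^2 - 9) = u - 3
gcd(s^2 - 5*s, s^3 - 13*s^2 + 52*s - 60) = s - 5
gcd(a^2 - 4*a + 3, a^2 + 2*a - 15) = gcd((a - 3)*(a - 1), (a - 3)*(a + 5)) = a - 3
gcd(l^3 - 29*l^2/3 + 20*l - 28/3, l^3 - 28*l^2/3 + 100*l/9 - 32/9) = l - 2/3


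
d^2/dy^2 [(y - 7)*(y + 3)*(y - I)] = 6*y - 8 - 2*I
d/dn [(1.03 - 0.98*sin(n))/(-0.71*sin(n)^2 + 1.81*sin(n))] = (-0.212386679283294 + 0.446445468697537/sin(n) - 0.569060773480663/sin(n)^2)*cos(n)/(0.153871981929734*sin(n)^2 - 0.784530386740331*sin(n) + 1.0)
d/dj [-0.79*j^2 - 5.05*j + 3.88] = -1.58*j - 5.05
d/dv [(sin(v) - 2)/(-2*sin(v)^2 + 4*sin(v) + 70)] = (sin(v)^2 - 4*sin(v) + 39)*cos(v)/(2*(sin(v) - 7)^2*(sin(v) + 5)^2)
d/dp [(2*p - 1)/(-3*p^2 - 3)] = 2*(p^2 - p - 1)/(3*(p^4 + 2*p^2 + 1))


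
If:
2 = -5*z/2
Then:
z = -4/5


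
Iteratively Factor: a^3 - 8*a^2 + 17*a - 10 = (a - 1)*(a^2 - 7*a + 10) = (a - 2)*(a - 1)*(a - 5)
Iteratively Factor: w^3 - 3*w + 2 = (w - 1)*(w^2 + w - 2) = (w - 1)^2*(w + 2)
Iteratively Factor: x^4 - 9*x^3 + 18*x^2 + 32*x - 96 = (x - 4)*(x^3 - 5*x^2 - 2*x + 24) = (x - 4)*(x - 3)*(x^2 - 2*x - 8) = (x - 4)*(x - 3)*(x + 2)*(x - 4)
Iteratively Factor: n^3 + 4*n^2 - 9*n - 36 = (n + 4)*(n^2 - 9) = (n + 3)*(n + 4)*(n - 3)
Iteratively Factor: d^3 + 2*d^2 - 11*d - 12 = (d - 3)*(d^2 + 5*d + 4) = (d - 3)*(d + 4)*(d + 1)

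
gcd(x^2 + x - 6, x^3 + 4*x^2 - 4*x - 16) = x - 2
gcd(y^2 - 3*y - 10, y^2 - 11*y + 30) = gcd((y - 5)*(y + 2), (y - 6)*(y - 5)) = y - 5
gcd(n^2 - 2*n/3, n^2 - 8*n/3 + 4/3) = n - 2/3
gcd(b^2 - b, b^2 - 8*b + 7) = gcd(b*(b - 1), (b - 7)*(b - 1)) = b - 1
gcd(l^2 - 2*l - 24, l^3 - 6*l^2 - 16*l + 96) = l^2 - 2*l - 24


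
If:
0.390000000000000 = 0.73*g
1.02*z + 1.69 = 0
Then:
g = 0.53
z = -1.66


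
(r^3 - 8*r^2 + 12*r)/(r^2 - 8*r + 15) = r*(r^2 - 8*r + 12)/(r^2 - 8*r + 15)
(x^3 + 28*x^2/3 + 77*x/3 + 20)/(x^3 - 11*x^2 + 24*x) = (3*x^3 + 28*x^2 + 77*x + 60)/(3*x*(x^2 - 11*x + 24))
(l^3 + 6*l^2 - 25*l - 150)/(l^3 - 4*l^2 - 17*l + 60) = (l^2 + 11*l + 30)/(l^2 + l - 12)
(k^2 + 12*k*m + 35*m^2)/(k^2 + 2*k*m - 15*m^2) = (k + 7*m)/(k - 3*m)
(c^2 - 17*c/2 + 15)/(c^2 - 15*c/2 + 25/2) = (c - 6)/(c - 5)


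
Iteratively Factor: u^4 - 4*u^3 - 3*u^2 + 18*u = (u - 3)*(u^3 - u^2 - 6*u) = (u - 3)^2*(u^2 + 2*u) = u*(u - 3)^2*(u + 2)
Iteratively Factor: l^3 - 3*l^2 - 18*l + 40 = (l - 2)*(l^2 - l - 20) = (l - 5)*(l - 2)*(l + 4)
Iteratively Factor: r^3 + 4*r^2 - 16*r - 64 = (r - 4)*(r^2 + 8*r + 16) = (r - 4)*(r + 4)*(r + 4)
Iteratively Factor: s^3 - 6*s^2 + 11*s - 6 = (s - 1)*(s^2 - 5*s + 6) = (s - 3)*(s - 1)*(s - 2)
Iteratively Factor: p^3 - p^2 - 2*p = (p + 1)*(p^2 - 2*p) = p*(p + 1)*(p - 2)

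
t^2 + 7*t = t*(t + 7)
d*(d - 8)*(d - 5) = d^3 - 13*d^2 + 40*d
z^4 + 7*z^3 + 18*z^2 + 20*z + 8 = (z + 1)*(z + 2)^3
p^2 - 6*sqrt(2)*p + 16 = (p - 4*sqrt(2))*(p - 2*sqrt(2))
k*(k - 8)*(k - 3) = k^3 - 11*k^2 + 24*k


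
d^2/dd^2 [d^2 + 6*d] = 2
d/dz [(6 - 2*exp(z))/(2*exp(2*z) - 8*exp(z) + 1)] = (8*(exp(z) - 3)*(exp(z) - 2) - 4*exp(2*z) + 16*exp(z) - 2)*exp(z)/(2*exp(2*z) - 8*exp(z) + 1)^2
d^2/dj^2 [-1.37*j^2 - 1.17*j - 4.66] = -2.74000000000000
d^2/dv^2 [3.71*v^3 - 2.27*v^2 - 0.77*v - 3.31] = 22.26*v - 4.54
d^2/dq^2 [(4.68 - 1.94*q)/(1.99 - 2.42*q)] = -36.1306/(2.42*q - 1.99)^3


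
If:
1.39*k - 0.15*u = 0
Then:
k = 0.107913669064748*u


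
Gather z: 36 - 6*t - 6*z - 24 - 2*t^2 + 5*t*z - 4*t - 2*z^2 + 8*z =-2*t^2 - 10*t - 2*z^2 + z*(5*t + 2) + 12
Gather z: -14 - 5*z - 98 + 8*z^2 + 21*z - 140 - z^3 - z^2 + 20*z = -z^3 + 7*z^2 + 36*z - 252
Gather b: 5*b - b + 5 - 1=4*b + 4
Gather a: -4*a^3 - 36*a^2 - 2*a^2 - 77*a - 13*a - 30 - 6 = -4*a^3 - 38*a^2 - 90*a - 36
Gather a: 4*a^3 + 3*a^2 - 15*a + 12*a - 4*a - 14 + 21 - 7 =4*a^3 + 3*a^2 - 7*a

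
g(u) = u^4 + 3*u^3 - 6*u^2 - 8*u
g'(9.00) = 3529.00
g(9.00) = 8190.00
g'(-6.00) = -476.00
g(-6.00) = 480.00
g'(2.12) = 45.12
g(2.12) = 4.86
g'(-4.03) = -75.28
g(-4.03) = 2.21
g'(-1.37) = 15.05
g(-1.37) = -4.49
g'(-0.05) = -7.38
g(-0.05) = 0.38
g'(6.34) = 1297.04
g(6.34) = 2088.31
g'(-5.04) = -231.00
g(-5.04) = 149.08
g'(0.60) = -11.10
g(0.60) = -6.18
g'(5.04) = 672.23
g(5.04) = 836.58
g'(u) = 4*u^3 + 9*u^2 - 12*u - 8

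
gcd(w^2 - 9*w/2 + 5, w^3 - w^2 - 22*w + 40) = w - 2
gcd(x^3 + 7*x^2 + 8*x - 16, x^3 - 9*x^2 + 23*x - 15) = x - 1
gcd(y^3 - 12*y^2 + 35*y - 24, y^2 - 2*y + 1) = y - 1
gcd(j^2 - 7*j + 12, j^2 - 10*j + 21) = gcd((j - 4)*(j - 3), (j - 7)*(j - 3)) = j - 3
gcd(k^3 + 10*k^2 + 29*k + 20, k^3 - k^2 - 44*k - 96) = k + 4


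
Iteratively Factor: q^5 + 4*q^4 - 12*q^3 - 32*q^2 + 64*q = (q)*(q^4 + 4*q^3 - 12*q^2 - 32*q + 64) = q*(q - 2)*(q^3 + 6*q^2 - 32) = q*(q - 2)*(q + 4)*(q^2 + 2*q - 8) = q*(q - 2)^2*(q + 4)*(q + 4)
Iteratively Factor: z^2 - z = (z - 1)*(z)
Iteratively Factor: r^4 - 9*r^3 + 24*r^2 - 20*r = (r - 5)*(r^3 - 4*r^2 + 4*r) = (r - 5)*(r - 2)*(r^2 - 2*r) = (r - 5)*(r - 2)^2*(r)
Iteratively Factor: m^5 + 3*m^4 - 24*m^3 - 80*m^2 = (m)*(m^4 + 3*m^3 - 24*m^2 - 80*m) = m^2*(m^3 + 3*m^2 - 24*m - 80) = m^2*(m + 4)*(m^2 - m - 20) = m^2*(m - 5)*(m + 4)*(m + 4)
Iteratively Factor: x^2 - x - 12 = (x - 4)*(x + 3)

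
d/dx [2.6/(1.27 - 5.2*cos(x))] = -13.52*sin(x)/(5.2*cos(x) - 1.27)^2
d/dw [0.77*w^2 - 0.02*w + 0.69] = 1.54*w - 0.02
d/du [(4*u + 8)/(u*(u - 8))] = 4*(-u^2 - 4*u + 16)/(u^2*(u^2 - 16*u + 64))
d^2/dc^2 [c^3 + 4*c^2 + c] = 6*c + 8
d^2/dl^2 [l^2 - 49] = 2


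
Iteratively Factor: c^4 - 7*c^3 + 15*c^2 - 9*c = (c - 3)*(c^3 - 4*c^2 + 3*c) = c*(c - 3)*(c^2 - 4*c + 3) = c*(c - 3)^2*(c - 1)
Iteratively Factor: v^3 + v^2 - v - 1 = (v + 1)*(v^2 - 1) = (v - 1)*(v + 1)*(v + 1)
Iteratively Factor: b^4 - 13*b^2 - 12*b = (b + 1)*(b^3 - b^2 - 12*b) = (b + 1)*(b + 3)*(b^2 - 4*b) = b*(b + 1)*(b + 3)*(b - 4)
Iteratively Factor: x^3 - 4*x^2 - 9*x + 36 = (x - 3)*(x^2 - x - 12) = (x - 3)*(x + 3)*(x - 4)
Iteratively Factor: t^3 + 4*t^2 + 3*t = (t + 3)*(t^2 + t) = t*(t + 3)*(t + 1)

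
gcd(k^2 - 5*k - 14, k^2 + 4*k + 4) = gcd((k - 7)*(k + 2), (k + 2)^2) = k + 2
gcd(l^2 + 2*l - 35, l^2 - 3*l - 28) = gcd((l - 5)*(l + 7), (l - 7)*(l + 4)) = 1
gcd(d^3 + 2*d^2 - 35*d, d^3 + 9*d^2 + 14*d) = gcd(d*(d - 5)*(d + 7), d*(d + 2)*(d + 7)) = d^2 + 7*d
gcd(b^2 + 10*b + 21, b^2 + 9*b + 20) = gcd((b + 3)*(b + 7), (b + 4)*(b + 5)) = 1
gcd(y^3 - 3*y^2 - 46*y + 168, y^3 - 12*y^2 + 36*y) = y - 6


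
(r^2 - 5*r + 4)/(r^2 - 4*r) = (r - 1)/r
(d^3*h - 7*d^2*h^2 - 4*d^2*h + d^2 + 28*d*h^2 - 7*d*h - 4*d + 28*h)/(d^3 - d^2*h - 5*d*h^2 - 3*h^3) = (-d^3*h + 7*d^2*h^2 + 4*d^2*h - d^2 - 28*d*h^2 + 7*d*h + 4*d - 28*h)/(-d^3 + d^2*h + 5*d*h^2 + 3*h^3)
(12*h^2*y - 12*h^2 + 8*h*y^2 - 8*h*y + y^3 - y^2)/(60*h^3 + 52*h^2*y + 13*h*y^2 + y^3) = (y - 1)/(5*h + y)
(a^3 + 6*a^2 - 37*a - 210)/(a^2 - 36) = (a^2 + 12*a + 35)/(a + 6)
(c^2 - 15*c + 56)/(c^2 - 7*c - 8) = (c - 7)/(c + 1)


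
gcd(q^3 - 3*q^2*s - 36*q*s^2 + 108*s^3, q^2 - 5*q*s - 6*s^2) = q - 6*s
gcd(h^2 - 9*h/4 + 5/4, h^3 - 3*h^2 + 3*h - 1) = h - 1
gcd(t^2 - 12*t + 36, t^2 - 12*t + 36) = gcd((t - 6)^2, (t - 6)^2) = t^2 - 12*t + 36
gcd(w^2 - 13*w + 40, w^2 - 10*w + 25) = w - 5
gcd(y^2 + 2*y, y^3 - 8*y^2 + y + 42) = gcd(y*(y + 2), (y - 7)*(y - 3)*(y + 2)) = y + 2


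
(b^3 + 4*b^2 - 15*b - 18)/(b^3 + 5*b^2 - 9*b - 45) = (b^2 + 7*b + 6)/(b^2 + 8*b + 15)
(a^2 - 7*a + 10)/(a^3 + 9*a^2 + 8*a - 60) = (a - 5)/(a^2 + 11*a + 30)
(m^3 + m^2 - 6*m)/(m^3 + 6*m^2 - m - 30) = m/(m + 5)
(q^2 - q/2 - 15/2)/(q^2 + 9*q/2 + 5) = (q - 3)/(q + 2)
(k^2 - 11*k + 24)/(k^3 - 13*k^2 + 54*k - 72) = (k - 8)/(k^2 - 10*k + 24)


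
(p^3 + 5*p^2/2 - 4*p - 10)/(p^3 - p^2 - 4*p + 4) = (p + 5/2)/(p - 1)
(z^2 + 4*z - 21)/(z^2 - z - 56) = (z - 3)/(z - 8)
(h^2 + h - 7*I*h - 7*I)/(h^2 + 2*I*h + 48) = (h^2 + h - 7*I*h - 7*I)/(h^2 + 2*I*h + 48)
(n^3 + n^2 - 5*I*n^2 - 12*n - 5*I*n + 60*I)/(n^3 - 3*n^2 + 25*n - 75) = (n + 4)/(n + 5*I)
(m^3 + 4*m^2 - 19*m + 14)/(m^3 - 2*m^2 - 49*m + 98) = (m - 1)/(m - 7)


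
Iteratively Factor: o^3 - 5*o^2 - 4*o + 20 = (o - 5)*(o^2 - 4) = (o - 5)*(o + 2)*(o - 2)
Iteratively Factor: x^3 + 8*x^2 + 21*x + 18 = (x + 3)*(x^2 + 5*x + 6) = (x + 2)*(x + 3)*(x + 3)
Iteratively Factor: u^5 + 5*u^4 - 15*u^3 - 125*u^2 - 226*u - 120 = (u + 1)*(u^4 + 4*u^3 - 19*u^2 - 106*u - 120) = (u + 1)*(u + 2)*(u^3 + 2*u^2 - 23*u - 60) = (u - 5)*(u + 1)*(u + 2)*(u^2 + 7*u + 12) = (u - 5)*(u + 1)*(u + 2)*(u + 3)*(u + 4)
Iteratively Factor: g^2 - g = (g - 1)*(g)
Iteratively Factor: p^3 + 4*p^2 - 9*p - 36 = (p - 3)*(p^2 + 7*p + 12) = (p - 3)*(p + 4)*(p + 3)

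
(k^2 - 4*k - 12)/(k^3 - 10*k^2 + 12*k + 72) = 1/(k - 6)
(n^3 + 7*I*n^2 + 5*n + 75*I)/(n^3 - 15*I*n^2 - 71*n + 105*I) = (n^2 + 10*I*n - 25)/(n^2 - 12*I*n - 35)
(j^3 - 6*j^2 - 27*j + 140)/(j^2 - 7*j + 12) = (j^2 - 2*j - 35)/(j - 3)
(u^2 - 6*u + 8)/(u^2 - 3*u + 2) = (u - 4)/(u - 1)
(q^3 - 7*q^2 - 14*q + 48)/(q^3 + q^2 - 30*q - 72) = (q^2 - 10*q + 16)/(q^2 - 2*q - 24)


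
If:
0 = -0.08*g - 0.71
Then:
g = -8.88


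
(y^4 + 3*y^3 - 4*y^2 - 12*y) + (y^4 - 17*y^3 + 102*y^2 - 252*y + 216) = 2*y^4 - 14*y^3 + 98*y^2 - 264*y + 216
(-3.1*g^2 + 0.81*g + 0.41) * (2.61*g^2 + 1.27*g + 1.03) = -8.091*g^4 - 1.8229*g^3 - 1.0942*g^2 + 1.355*g + 0.4223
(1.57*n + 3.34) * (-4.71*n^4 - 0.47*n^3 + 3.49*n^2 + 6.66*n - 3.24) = -7.3947*n^5 - 16.4693*n^4 + 3.9095*n^3 + 22.1128*n^2 + 17.1576*n - 10.8216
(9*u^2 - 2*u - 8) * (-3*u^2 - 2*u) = -27*u^4 - 12*u^3 + 28*u^2 + 16*u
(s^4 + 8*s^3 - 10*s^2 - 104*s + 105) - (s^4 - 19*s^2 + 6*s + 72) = 8*s^3 + 9*s^2 - 110*s + 33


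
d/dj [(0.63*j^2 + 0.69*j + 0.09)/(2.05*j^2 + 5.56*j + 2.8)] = (2.0883*j^2 + 3.159*j + 1.4316)/(4.2025*j^4 + 22.796*j^3 + 42.3936*j^2 + 31.136*j + 7.84)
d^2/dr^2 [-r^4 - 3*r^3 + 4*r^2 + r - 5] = -12*r^2 - 18*r + 8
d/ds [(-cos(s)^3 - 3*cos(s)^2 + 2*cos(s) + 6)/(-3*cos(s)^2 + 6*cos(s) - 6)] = (-cos(s)^4 + 4*cos(s)^3 - 2*cos(s)^2 - 24*cos(s) + 16)*sin(s)/(3*(sin(s)^2 + 2*cos(s) - 3)^2)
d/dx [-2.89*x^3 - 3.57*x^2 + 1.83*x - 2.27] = -8.67*x^2 - 7.14*x + 1.83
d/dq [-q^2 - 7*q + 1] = -2*q - 7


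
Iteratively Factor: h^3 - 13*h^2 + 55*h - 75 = (h - 5)*(h^2 - 8*h + 15) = (h - 5)*(h - 3)*(h - 5)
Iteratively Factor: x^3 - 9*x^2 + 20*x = (x - 5)*(x^2 - 4*x) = x*(x - 5)*(x - 4)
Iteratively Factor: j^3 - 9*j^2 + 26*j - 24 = (j - 4)*(j^2 - 5*j + 6) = (j - 4)*(j - 2)*(j - 3)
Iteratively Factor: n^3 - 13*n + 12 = (n - 1)*(n^2 + n - 12) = (n - 1)*(n + 4)*(n - 3)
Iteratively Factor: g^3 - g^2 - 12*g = (g + 3)*(g^2 - 4*g) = (g - 4)*(g + 3)*(g)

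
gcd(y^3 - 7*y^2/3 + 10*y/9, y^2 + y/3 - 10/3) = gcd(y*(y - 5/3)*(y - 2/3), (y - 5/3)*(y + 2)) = y - 5/3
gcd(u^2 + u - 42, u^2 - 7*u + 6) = u - 6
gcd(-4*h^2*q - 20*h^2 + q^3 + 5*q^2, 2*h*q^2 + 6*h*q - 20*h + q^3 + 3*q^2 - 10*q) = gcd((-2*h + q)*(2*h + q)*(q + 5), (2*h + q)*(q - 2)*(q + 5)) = 2*h*q + 10*h + q^2 + 5*q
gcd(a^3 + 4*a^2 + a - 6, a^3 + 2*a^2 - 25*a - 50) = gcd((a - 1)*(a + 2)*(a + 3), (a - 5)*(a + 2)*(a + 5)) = a + 2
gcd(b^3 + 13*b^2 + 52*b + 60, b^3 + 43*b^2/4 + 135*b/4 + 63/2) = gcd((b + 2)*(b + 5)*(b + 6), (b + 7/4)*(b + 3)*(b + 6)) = b + 6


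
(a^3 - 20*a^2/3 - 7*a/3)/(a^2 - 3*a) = (3*a^2 - 20*a - 7)/(3*(a - 3))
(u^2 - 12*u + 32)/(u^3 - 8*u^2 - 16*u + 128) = 1/(u + 4)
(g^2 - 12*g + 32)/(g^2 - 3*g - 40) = (g - 4)/(g + 5)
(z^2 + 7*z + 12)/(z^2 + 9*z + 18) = (z + 4)/(z + 6)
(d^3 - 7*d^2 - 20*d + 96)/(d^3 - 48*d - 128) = (d - 3)/(d + 4)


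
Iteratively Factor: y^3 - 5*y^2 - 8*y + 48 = (y - 4)*(y^2 - y - 12) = (y - 4)*(y + 3)*(y - 4)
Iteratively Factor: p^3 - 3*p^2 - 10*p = (p - 5)*(p^2 + 2*p) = (p - 5)*(p + 2)*(p)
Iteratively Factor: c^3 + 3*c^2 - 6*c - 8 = (c - 2)*(c^2 + 5*c + 4) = (c - 2)*(c + 4)*(c + 1)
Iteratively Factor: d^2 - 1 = (d + 1)*(d - 1)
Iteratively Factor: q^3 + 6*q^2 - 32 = (q + 4)*(q^2 + 2*q - 8) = (q + 4)^2*(q - 2)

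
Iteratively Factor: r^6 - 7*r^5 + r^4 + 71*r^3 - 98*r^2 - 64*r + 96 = (r - 4)*(r^5 - 3*r^4 - 11*r^3 + 27*r^2 + 10*r - 24) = (r - 4)*(r - 1)*(r^4 - 2*r^3 - 13*r^2 + 14*r + 24) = (r - 4)*(r - 2)*(r - 1)*(r^3 - 13*r - 12) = (r - 4)*(r - 2)*(r - 1)*(r + 1)*(r^2 - r - 12) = (r - 4)^2*(r - 2)*(r - 1)*(r + 1)*(r + 3)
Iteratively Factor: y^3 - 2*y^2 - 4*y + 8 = (y + 2)*(y^2 - 4*y + 4) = (y - 2)*(y + 2)*(y - 2)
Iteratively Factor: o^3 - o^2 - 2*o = (o)*(o^2 - o - 2) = o*(o + 1)*(o - 2)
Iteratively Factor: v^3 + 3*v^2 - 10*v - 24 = (v + 2)*(v^2 + v - 12) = (v + 2)*(v + 4)*(v - 3)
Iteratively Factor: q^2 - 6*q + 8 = (q - 4)*(q - 2)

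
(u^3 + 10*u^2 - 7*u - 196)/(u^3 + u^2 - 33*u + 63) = (u^2 + 3*u - 28)/(u^2 - 6*u + 9)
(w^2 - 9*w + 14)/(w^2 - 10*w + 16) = (w - 7)/(w - 8)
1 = 1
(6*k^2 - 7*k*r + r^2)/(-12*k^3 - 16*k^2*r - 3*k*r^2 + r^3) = (-k + r)/(2*k^2 + 3*k*r + r^2)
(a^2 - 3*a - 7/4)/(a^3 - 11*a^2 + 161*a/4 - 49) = (2*a + 1)/(2*a^2 - 15*a + 28)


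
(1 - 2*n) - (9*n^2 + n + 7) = -9*n^2 - 3*n - 6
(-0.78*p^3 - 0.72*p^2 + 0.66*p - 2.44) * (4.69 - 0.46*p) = 0.3588*p^4 - 3.327*p^3 - 3.6804*p^2 + 4.2178*p - 11.4436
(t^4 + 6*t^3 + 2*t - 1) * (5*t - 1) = 5*t^5 + 29*t^4 - 6*t^3 + 10*t^2 - 7*t + 1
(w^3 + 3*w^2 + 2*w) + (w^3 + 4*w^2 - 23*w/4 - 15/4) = 2*w^3 + 7*w^2 - 15*w/4 - 15/4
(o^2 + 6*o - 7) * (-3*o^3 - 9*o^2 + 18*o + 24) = -3*o^5 - 27*o^4 - 15*o^3 + 195*o^2 + 18*o - 168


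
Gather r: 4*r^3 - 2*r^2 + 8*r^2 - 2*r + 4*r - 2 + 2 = 4*r^3 + 6*r^2 + 2*r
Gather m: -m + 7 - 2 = 5 - m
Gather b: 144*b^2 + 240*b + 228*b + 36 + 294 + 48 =144*b^2 + 468*b + 378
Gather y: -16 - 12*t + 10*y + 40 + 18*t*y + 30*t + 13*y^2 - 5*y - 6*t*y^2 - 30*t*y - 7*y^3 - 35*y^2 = 18*t - 7*y^3 + y^2*(-6*t - 22) + y*(5 - 12*t) + 24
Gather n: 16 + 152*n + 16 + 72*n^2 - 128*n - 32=72*n^2 + 24*n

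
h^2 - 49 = (h - 7)*(h + 7)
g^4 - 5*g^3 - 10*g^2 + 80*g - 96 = (g - 4)*(g - 3)*(g - 2)*(g + 4)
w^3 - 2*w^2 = w^2*(w - 2)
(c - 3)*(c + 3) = c^2 - 9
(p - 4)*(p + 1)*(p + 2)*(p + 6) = p^4 + 5*p^3 - 16*p^2 - 68*p - 48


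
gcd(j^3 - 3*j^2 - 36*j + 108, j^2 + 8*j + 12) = j + 6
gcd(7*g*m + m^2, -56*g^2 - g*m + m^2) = 7*g + m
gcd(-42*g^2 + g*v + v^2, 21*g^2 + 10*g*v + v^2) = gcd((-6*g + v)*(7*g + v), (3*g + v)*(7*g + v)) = 7*g + v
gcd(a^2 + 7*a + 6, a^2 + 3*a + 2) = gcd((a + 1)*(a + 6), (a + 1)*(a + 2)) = a + 1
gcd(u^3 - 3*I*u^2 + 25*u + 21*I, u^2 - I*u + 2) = u + I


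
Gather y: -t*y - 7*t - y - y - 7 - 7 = -7*t + y*(-t - 2) - 14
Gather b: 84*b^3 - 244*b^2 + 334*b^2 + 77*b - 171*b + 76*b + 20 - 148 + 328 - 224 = 84*b^3 + 90*b^2 - 18*b - 24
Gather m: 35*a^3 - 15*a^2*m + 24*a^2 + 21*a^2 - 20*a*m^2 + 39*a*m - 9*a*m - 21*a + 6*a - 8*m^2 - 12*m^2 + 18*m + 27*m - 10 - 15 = 35*a^3 + 45*a^2 - 15*a + m^2*(-20*a - 20) + m*(-15*a^2 + 30*a + 45) - 25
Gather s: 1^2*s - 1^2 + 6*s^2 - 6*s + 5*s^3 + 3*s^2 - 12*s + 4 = 5*s^3 + 9*s^2 - 17*s + 3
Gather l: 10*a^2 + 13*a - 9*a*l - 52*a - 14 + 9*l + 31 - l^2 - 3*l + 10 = 10*a^2 - 39*a - l^2 + l*(6 - 9*a) + 27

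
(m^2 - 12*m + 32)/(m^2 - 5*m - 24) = (m - 4)/(m + 3)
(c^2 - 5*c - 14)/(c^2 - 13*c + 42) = (c + 2)/(c - 6)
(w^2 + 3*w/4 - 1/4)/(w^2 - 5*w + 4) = (4*w^2 + 3*w - 1)/(4*(w^2 - 5*w + 4))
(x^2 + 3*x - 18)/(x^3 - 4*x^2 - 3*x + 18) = (x + 6)/(x^2 - x - 6)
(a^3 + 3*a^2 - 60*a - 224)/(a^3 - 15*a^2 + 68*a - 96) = (a^2 + 11*a + 28)/(a^2 - 7*a + 12)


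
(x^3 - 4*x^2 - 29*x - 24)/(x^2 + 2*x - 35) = (x^3 - 4*x^2 - 29*x - 24)/(x^2 + 2*x - 35)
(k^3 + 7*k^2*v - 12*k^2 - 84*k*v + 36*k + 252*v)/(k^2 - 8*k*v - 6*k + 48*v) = (-k^2 - 7*k*v + 6*k + 42*v)/(-k + 8*v)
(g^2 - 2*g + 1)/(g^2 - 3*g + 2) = (g - 1)/(g - 2)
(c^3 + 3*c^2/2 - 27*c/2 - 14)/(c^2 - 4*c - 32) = (2*c^2 - 5*c - 7)/(2*(c - 8))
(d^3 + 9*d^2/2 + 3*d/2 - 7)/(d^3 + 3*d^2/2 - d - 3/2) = (2*d^2 + 11*d + 14)/(2*d^2 + 5*d + 3)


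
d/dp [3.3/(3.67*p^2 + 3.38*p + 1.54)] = (-24.222*p - 11.154)/(3.67*p^2 + 3.38*p + 1.54)^2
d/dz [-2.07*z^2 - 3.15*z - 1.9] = -4.14*z - 3.15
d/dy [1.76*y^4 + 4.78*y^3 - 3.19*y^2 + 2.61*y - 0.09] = 7.04*y^3 + 14.34*y^2 - 6.38*y + 2.61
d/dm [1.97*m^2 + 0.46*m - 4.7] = 3.94*m + 0.46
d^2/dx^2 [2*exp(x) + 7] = 2*exp(x)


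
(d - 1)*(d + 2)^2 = d^3 + 3*d^2 - 4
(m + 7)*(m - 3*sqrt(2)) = m^2 - 3*sqrt(2)*m + 7*m - 21*sqrt(2)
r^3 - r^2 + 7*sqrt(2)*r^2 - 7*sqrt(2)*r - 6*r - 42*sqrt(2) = (r - 3)*(r + 2)*(r + 7*sqrt(2))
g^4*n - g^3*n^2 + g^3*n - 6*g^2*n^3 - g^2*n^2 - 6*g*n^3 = g*(g - 3*n)*(g + 2*n)*(g*n + n)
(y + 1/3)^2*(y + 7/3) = y^3 + 3*y^2 + 5*y/3 + 7/27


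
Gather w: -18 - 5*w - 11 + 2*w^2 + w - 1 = 2*w^2 - 4*w - 30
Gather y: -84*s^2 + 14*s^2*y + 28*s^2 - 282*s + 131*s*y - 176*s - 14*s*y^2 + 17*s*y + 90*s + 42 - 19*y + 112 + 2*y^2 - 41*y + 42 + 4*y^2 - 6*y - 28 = -56*s^2 - 368*s + y^2*(6 - 14*s) + y*(14*s^2 + 148*s - 66) + 168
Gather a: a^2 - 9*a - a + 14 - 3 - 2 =a^2 - 10*a + 9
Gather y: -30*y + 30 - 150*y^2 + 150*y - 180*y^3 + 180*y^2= -180*y^3 + 30*y^2 + 120*y + 30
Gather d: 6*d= 6*d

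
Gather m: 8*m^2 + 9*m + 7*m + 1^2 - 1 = 8*m^2 + 16*m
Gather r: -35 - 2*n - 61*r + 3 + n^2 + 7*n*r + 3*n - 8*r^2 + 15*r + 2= n^2 + n - 8*r^2 + r*(7*n - 46) - 30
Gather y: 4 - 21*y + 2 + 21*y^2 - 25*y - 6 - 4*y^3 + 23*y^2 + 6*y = -4*y^3 + 44*y^2 - 40*y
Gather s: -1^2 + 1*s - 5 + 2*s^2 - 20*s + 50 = 2*s^2 - 19*s + 44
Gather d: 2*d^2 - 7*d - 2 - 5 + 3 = 2*d^2 - 7*d - 4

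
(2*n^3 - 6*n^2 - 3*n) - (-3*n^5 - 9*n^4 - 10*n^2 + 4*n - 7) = 3*n^5 + 9*n^4 + 2*n^3 + 4*n^2 - 7*n + 7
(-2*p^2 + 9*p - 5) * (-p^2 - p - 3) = 2*p^4 - 7*p^3 + 2*p^2 - 22*p + 15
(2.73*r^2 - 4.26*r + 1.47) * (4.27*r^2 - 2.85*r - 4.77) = 11.6571*r^4 - 25.9707*r^3 + 5.3958*r^2 + 16.1307*r - 7.0119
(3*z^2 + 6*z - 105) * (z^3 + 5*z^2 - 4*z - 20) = 3*z^5 + 21*z^4 - 87*z^3 - 609*z^2 + 300*z + 2100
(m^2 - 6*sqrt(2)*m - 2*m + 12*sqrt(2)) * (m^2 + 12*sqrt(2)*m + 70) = m^4 - 2*m^3 + 6*sqrt(2)*m^3 - 74*m^2 - 12*sqrt(2)*m^2 - 420*sqrt(2)*m + 148*m + 840*sqrt(2)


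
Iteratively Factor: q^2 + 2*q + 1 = (q + 1)*(q + 1)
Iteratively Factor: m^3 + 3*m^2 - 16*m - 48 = (m + 3)*(m^2 - 16) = (m + 3)*(m + 4)*(m - 4)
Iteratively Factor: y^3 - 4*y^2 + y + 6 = (y - 2)*(y^2 - 2*y - 3) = (y - 2)*(y + 1)*(y - 3)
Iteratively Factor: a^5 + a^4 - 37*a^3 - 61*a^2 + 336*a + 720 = (a + 4)*(a^4 - 3*a^3 - 25*a^2 + 39*a + 180) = (a + 3)*(a + 4)*(a^3 - 6*a^2 - 7*a + 60) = (a - 5)*(a + 3)*(a + 4)*(a^2 - a - 12) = (a - 5)*(a - 4)*(a + 3)*(a + 4)*(a + 3)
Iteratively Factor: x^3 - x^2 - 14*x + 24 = (x - 2)*(x^2 + x - 12) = (x - 3)*(x - 2)*(x + 4)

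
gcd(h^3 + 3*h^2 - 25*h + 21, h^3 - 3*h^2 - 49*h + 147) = h^2 + 4*h - 21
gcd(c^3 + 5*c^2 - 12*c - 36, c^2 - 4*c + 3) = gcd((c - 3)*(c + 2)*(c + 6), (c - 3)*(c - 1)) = c - 3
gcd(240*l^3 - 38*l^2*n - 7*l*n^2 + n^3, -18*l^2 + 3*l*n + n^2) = 6*l + n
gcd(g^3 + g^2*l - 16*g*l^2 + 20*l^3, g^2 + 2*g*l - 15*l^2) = g + 5*l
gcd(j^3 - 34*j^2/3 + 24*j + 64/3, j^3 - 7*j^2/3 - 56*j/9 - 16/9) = j - 4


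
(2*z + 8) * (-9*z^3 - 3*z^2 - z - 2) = -18*z^4 - 78*z^3 - 26*z^2 - 12*z - 16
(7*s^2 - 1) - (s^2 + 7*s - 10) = 6*s^2 - 7*s + 9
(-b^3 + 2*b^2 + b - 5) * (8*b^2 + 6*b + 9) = -8*b^5 + 10*b^4 + 11*b^3 - 16*b^2 - 21*b - 45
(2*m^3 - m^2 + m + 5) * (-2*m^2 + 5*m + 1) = -4*m^5 + 12*m^4 - 5*m^3 - 6*m^2 + 26*m + 5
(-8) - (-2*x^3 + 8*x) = 2*x^3 - 8*x - 8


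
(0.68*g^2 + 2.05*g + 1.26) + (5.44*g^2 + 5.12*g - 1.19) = 6.12*g^2 + 7.17*g + 0.0700000000000001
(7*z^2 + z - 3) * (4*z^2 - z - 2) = 28*z^4 - 3*z^3 - 27*z^2 + z + 6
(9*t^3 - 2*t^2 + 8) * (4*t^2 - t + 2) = 36*t^5 - 17*t^4 + 20*t^3 + 28*t^2 - 8*t + 16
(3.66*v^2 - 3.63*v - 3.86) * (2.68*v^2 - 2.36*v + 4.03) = 9.8088*v^4 - 18.366*v^3 + 12.9718*v^2 - 5.5193*v - 15.5558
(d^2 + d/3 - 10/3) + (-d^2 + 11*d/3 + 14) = 4*d + 32/3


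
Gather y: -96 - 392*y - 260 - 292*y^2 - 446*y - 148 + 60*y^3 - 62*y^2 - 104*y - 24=60*y^3 - 354*y^2 - 942*y - 528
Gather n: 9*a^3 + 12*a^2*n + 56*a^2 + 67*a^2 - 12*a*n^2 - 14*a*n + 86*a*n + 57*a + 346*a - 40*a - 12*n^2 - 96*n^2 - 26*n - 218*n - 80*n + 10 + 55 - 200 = 9*a^3 + 123*a^2 + 363*a + n^2*(-12*a - 108) + n*(12*a^2 + 72*a - 324) - 135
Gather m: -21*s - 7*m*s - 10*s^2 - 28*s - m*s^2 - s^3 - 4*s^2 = m*(-s^2 - 7*s) - s^3 - 14*s^2 - 49*s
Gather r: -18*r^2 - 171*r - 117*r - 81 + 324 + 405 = -18*r^2 - 288*r + 648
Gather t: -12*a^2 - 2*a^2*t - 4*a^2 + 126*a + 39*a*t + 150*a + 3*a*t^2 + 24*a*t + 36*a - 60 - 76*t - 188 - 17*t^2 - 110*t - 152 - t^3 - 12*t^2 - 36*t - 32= -16*a^2 + 312*a - t^3 + t^2*(3*a - 29) + t*(-2*a^2 + 63*a - 222) - 432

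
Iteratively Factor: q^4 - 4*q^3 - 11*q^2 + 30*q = (q - 2)*(q^3 - 2*q^2 - 15*q) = q*(q - 2)*(q^2 - 2*q - 15) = q*(q - 2)*(q + 3)*(q - 5)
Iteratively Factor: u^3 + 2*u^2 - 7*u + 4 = (u - 1)*(u^2 + 3*u - 4) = (u - 1)^2*(u + 4)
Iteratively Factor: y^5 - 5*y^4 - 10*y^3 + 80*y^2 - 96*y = (y - 4)*(y^4 - y^3 - 14*y^2 + 24*y) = y*(y - 4)*(y^3 - y^2 - 14*y + 24) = y*(y - 4)*(y + 4)*(y^2 - 5*y + 6) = y*(y - 4)*(y - 2)*(y + 4)*(y - 3)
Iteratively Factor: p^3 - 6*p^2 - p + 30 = (p + 2)*(p^2 - 8*p + 15) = (p - 3)*(p + 2)*(p - 5)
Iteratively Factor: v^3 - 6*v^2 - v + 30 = (v - 5)*(v^2 - v - 6) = (v - 5)*(v + 2)*(v - 3)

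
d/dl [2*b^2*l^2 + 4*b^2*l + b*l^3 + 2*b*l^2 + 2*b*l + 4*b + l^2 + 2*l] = 4*b^2*l + 4*b^2 + 3*b*l^2 + 4*b*l + 2*b + 2*l + 2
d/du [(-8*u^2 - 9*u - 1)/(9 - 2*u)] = (16*u^2 - 144*u - 83)/(4*u^2 - 36*u + 81)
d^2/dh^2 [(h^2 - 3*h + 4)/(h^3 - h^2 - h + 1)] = 2*(h^4 - 7*h^3 + 21*h^2 + 3*h + 6)/(h^7 - h^6 - 3*h^5 + 3*h^4 + 3*h^3 - 3*h^2 - h + 1)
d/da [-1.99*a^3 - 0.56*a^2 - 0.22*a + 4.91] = -5.97*a^2 - 1.12*a - 0.22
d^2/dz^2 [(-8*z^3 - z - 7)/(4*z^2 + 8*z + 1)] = 8*(-124*z^3 - 132*z^2 - 171*z - 103)/(64*z^6 + 384*z^5 + 816*z^4 + 704*z^3 + 204*z^2 + 24*z + 1)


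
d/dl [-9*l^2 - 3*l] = -18*l - 3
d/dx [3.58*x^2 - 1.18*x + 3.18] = 7.16*x - 1.18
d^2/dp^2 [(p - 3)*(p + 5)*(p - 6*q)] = 6*p - 12*q + 4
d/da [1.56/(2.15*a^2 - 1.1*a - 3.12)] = (1.716 - 6.708*a)/(-2.15*a^2 + 1.1*a + 3.12)^2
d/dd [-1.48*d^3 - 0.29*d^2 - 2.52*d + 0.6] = -4.44*d^2 - 0.58*d - 2.52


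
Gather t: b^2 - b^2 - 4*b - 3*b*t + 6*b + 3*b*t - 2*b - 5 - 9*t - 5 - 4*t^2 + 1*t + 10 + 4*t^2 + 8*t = 0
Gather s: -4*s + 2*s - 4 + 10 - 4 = 2 - 2*s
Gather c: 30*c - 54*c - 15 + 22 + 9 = 16 - 24*c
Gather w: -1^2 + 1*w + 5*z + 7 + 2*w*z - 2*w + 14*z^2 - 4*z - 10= w*(2*z - 1) + 14*z^2 + z - 4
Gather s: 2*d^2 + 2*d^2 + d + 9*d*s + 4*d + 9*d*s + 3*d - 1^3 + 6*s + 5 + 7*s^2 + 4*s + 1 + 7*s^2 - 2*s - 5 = 4*d^2 + 8*d + 14*s^2 + s*(18*d + 8)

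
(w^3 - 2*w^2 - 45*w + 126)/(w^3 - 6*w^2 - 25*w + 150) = (w^2 + 4*w - 21)/(w^2 - 25)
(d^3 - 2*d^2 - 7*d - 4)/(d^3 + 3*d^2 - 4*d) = (d^3 - 2*d^2 - 7*d - 4)/(d*(d^2 + 3*d - 4))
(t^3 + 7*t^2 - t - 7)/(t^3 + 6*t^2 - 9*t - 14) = (t - 1)/(t - 2)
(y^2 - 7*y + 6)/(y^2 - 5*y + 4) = (y - 6)/(y - 4)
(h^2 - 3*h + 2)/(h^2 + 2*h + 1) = (h^2 - 3*h + 2)/(h^2 + 2*h + 1)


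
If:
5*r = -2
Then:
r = -2/5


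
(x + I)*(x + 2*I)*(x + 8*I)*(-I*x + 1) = -I*x^4 + 12*x^3 + 37*I*x^2 - 42*x - 16*I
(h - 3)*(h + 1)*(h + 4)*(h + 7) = h^4 + 9*h^3 + 3*h^2 - 89*h - 84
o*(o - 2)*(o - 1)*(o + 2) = o^4 - o^3 - 4*o^2 + 4*o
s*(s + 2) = s^2 + 2*s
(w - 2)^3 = w^3 - 6*w^2 + 12*w - 8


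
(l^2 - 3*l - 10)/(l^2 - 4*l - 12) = (l - 5)/(l - 6)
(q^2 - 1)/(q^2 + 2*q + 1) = (q - 1)/(q + 1)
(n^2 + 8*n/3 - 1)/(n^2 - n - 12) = (n - 1/3)/(n - 4)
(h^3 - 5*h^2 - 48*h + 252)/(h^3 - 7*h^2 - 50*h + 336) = (h - 6)/(h - 8)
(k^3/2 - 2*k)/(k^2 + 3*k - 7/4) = 2*k*(k^2 - 4)/(4*k^2 + 12*k - 7)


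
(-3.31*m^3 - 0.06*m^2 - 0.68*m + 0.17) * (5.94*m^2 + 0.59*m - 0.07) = -19.6614*m^5 - 2.3093*m^4 - 3.8429*m^3 + 0.6128*m^2 + 0.1479*m - 0.0119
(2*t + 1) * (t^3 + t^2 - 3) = 2*t^4 + 3*t^3 + t^2 - 6*t - 3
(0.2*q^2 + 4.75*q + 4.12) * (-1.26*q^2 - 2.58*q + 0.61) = -0.252*q^4 - 6.501*q^3 - 17.3242*q^2 - 7.7321*q + 2.5132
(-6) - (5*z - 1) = -5*z - 5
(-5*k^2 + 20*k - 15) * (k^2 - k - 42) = -5*k^4 + 25*k^3 + 175*k^2 - 825*k + 630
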